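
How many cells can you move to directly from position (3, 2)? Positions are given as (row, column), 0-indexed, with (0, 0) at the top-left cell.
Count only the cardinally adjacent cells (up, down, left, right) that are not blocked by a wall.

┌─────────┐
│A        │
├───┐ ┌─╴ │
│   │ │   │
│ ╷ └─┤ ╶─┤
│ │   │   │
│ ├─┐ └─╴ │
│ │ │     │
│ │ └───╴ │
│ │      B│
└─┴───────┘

Checking passable neighbors of (3, 2):
Neighbors: (2, 2), (3, 3)
Count: 2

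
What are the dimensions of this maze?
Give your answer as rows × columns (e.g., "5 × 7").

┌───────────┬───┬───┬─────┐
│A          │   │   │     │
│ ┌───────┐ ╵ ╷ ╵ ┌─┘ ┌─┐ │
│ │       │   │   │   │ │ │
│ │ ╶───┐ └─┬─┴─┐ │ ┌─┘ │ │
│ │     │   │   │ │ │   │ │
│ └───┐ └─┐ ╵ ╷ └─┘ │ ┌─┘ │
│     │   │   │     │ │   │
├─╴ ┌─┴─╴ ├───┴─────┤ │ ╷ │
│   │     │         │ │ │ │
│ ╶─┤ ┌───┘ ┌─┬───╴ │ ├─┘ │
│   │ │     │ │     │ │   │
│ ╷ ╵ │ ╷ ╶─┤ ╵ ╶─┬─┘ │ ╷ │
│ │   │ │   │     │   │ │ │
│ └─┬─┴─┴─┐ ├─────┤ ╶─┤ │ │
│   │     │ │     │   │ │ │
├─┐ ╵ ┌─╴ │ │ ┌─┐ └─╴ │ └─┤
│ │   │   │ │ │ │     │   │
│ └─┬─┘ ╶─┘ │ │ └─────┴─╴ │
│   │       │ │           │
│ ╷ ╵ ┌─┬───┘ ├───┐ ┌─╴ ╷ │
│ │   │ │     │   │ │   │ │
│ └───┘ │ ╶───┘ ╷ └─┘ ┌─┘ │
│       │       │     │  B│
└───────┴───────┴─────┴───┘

Counting the maze dimensions:
Rows (vertical): 12
Columns (horizontal): 13
Dimensions: 12 × 13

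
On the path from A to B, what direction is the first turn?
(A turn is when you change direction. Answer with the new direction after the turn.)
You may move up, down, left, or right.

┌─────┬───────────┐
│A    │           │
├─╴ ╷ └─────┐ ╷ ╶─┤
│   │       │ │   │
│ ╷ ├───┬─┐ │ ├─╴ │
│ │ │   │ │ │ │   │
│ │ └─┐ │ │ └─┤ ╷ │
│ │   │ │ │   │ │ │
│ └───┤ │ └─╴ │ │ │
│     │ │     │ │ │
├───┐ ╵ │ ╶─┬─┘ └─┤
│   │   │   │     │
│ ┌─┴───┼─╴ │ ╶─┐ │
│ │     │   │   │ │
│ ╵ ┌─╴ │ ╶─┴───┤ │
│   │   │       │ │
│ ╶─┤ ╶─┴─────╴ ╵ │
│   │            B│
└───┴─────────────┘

Directions: right, right, down, right, right, right, down, down, right, down, left, left, down, right, down, left, down, right, right, right, down, right
First turn direction: down

Solution:

┌─────┬───────────┐
│A → ↓│           │
├─╴ ╷ └─────┐ ╷ ╶─┤
│   │↳ → → ↓│ │   │
│ ╷ ├───┬─┐ │ ├─╴ │
│ │ │   │ │↓│ │   │
│ │ └─┐ │ │ └─┤ ╷ │
│ │   │ │ │↳ ↓│ │ │
│ └───┤ │ └─╴ │ │ │
│     │ │↓ ← ↲│ │ │
├───┐ ╵ │ ╶─┬─┘ └─┤
│   │   │↳ ↓│     │
│ ┌─┴───┼─╴ │ ╶─┐ │
│ │     │↓ ↲│   │ │
│ ╵ ┌─╴ │ ╶─┴───┤ │
│   │   │↳ → → ↓│ │
│ ╶─┤ ╶─┴─────╴ ╵ │
│   │          ↳ B│
└───┴─────────────┘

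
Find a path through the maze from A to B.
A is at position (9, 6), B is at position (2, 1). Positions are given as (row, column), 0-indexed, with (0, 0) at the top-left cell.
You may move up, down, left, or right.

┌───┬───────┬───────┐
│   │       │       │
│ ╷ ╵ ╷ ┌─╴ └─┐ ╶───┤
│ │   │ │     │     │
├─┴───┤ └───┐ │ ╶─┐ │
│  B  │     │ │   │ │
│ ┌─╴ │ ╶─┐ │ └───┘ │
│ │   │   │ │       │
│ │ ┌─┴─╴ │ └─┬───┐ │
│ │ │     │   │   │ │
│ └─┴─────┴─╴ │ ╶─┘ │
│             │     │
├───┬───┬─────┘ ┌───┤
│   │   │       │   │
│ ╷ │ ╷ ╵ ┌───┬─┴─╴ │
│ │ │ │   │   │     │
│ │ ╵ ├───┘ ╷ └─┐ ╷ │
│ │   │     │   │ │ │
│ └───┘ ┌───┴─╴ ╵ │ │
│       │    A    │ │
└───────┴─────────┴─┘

Finding the shortest path from (9, 6) to (2, 1):
Path length: 60 steps
Directions: right → up → left → up → left → down → left → left → down → left → left → left → up → up → up → right → down → down → right → up → up → right → down → right → up → right → right → right → up → right → right → up → up → left → left → left → up → up → left → up → left → left → down → down → right → right → down → down → right → down → left → left → left → left → left → left → up → up → up → right

Solution:

┌───┬───────┬───────┐
│   │  ↓ ← ↰│       │
│ ╷ ╵ ╷ ┌─╴ └─┐ ╶───┤
│ │   │↓│  ↑ ↰│     │
├─┴───┤ └───┐ │ ╶─┐ │
│↱ B  │↳ → ↓│↑│   │ │
│ ┌─╴ │ ╶─┐ │ └───┘ │
│↑│   │   │↓│↑ ← ← ↰│
│ │ ┌─┴─╴ │ └─┬───┐ │
│↑│ │     │↳ ↓│   │↑│
│ └─┴─────┴─╴ │ ╶─┘ │
│↑ ← ← ← ← ← ↲│↱ → ↑│
├───┬───┬─────┘ ┌───┤
│↱ ↓│↱ ↓│↱ → → ↑│   │
│ ╷ │ ╷ ╵ ┌───┬─┴─╴ │
│↑│↓│↑│↳ ↑│↓ ↰│     │
│ │ ╵ ├───┘ ╷ └─┐ ╷ │
│↑│↳ ↑│↓ ← ↲│↑ ↰│ │ │
│ └───┘ ┌───┴─╴ ╵ │ │
│↑ ← ← ↲│    A ↑  │ │
└───────┴─────────┴─┘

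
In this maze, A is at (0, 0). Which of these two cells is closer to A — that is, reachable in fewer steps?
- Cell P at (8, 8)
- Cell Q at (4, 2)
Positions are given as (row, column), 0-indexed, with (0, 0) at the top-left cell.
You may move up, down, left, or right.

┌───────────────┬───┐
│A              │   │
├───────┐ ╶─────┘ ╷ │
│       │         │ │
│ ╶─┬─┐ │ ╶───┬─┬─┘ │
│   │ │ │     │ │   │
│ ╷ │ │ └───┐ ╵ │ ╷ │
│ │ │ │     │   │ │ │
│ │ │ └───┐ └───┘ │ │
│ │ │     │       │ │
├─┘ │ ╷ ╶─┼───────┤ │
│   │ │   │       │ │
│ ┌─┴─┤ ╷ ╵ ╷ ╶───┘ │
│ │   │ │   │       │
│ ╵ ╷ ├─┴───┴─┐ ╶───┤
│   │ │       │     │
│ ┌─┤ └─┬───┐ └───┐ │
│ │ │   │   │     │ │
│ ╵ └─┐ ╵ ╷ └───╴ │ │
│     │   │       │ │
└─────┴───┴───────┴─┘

Shortest path A → P at (8, 8): 50 steps
Shortest path A → Q at (4, 2): 28 steps

Q is closer (28 steps vs 50 steps).

Path to P:

┌───────────────┬───┐
│A → → → ↓      │↱ ↓│
├───────┐ ╶─────┘ ╷ │
│↓ ← ← ↰│↳ → → → ↑│↓│
│ ╶─┬─┐ │ ╶───┬─┬─┘ │
│↳ ↓│ │↑│     │ │↓ ↲│
│ ╷ │ │ └───┐ ╵ │ ╷ │
│ │↓│ │↑ ← ↰│   │↓│ │
│ │ │ └───┐ └───┘ │ │
│ │↓│     │↑ ← ← ↲│ │
├─┘ │ ╷ ╶─┼───────┤ │
│↓ ↲│ │   │       │ │
│ ┌─┴─┤ ╷ ╵ ╷ ╶───┘ │
│↓│↱ ↓│ │   │       │
│ ╵ ╷ ├─┴───┴─┐ ╶───┤
│↳ ↑│↓│       │     │
│ ┌─┤ └─┬───┐ └───┐ │
│ │ │↳ ↓│↱ ↓│    P│ │
│ ╵ └─┐ ╵ ╷ └───╴ │ │
│     │↳ ↑│↳ → → ↑│ │
└─────┴───┴───────┴─┘

Path to Q:

┌───────────────┬───┐
│A → → → ↓      │↱ ↓│
├───────┐ ╶─────┘ ╷ │
│       │↳ → → → ↑│↓│
│ ╶─┬─┐ │ ╶───┬─┬─┘ │
│   │ │ │     │ │  ↓│
│ ╷ │ │ └───┐ ╵ │ ╷ │
│ │ │ │     │   │ │↓│
│ │ │ └───┐ └───┘ │ │
│ │ │Q ↰  │       │↓│
├─┘ │ ╷ ╶─┼───────┤ │
│   │ │↑ ↰│↓ ↰    │↓│
│ ┌─┴─┤ ╷ ╵ ╷ ╶───┘ │
│ │   │ │↑ ↲│↑ ← ← ↲│
│ ╵ ╷ ├─┴───┴─┐ ╶───┤
│   │ │       │     │
│ ┌─┤ └─┬───┐ └───┐ │
│ │ │   │   │     │ │
│ ╵ └─┐ ╵ ╷ └───╴ │ │
│     │   │       │ │
└─────┴───┴───────┴─┘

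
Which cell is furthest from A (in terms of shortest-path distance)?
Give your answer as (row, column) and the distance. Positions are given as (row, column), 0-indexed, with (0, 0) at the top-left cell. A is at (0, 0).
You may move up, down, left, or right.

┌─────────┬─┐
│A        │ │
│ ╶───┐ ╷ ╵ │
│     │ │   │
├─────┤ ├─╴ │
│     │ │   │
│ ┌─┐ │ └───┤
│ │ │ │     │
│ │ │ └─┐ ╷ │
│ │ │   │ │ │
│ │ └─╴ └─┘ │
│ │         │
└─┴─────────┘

Computing BFS distances from A to all cells:
Furthest cell: (5, 0)
Distance: 21 steps

Path from A to the furthest cell:

┌─────────┬─┐
│A → → ↓  │ │
│ ╶───┐ ╷ ╵ │
│     │↓│   │
├─────┤ ├─╴ │
│↓ ← ↰│↓│   │
│ ┌─┐ │ └───┤
│↓│ │↑│↳ → ↓│
│ │ │ └─┐ ╷ │
│↓│ │↑ ↰│ │↓│
│ │ └─╴ └─┘ │
│B│    ↑ ← ↲│
└─┴─────────┘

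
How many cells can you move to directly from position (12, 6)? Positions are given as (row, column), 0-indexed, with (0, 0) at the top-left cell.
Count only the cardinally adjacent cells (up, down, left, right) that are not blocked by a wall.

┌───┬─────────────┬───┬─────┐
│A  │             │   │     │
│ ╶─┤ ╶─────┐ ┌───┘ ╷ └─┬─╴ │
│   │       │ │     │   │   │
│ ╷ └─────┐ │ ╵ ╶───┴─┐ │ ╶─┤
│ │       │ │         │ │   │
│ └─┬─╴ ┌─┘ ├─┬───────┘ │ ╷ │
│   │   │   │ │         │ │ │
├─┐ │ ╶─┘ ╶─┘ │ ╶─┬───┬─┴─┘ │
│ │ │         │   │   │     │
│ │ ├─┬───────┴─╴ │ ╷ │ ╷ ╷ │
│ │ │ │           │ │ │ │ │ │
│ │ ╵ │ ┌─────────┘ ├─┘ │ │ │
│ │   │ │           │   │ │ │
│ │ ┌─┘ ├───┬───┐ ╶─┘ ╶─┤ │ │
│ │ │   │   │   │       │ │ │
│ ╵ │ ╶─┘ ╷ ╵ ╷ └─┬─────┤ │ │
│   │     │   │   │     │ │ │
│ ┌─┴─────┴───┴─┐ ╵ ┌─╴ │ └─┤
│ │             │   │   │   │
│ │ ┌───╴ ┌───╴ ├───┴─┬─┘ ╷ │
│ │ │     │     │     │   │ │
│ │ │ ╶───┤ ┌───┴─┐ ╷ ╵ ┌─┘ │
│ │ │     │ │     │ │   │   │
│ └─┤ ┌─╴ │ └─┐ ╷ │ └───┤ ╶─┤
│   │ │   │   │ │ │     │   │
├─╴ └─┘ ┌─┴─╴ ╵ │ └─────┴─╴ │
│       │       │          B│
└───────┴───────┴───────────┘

Checking passable neighbors of (12, 6):
Neighbors: (13, 6), (12, 5)
Count: 2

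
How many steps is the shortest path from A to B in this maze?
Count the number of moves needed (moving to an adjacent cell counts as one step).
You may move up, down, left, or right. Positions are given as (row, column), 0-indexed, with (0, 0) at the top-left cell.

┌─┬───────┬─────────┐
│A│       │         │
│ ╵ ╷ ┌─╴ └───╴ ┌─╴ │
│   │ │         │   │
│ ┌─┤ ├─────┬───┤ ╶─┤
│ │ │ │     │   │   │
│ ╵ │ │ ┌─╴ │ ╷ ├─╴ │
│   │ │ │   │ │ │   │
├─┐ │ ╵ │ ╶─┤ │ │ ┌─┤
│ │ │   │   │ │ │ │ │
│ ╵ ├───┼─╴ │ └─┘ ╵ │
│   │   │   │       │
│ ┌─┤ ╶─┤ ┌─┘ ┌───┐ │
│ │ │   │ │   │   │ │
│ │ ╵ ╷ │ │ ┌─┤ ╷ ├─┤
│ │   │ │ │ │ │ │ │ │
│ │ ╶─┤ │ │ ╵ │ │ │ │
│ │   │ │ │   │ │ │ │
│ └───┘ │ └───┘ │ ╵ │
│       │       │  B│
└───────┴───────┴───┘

Using BFS to find shortest path:
Start: (0, 0), End: (9, 9)
Path found:
(0,0) → (1,0) → (1,1) → (0,1) → (0,2) → (1,2) → (2,2) → (3,2) → (4,2) → (4,3) → (3,3) → (2,3) → (2,4) → (2,5) → (3,5) → (3,4) → (4,4) → (4,5) → (5,5) → (5,4) → (6,4) → (7,4) → (8,4) → (9,4) → (9,5) → (9,6) → (9,7) → (8,7) → (7,7) → (6,7) → (6,8) → (7,8) → (8,8) → (9,8) → (9,9)
Number of steps: 34

Solution:

┌─┬───────┬─────────┐
│A│↱ ↓    │         │
│ ╵ ╷ ┌─╴ └───╴ ┌─╴ │
│↳ ↑│↓│         │   │
│ ┌─┤ ├─────┬───┤ ╶─┤
│ │ │↓│↱ → ↓│   │   │
│ ╵ │ │ ┌─╴ │ ╷ ├─╴ │
│   │↓│↑│↓ ↲│ │ │   │
├─┐ │ ╵ │ ╶─┤ │ │ ┌─┤
│ │ │↳ ↑│↳ ↓│ │ │ │ │
│ ╵ ├───┼─╴ │ └─┘ ╵ │
│   │   │↓ ↲│       │
│ ┌─┤ ╶─┤ ┌─┘ ┌───┐ │
│ │ │   │↓│   │↱ ↓│ │
│ │ ╵ ╷ │ │ ┌─┤ ╷ ├─┤
│ │   │ │↓│ │ │↑│↓│ │
│ │ ╶─┤ │ │ ╵ │ │ │ │
│ │   │ │↓│   │↑│↓│ │
│ └───┘ │ └───┘ │ ╵ │
│       │↳ → → ↑│↳ B│
└───────┴───────┴───┘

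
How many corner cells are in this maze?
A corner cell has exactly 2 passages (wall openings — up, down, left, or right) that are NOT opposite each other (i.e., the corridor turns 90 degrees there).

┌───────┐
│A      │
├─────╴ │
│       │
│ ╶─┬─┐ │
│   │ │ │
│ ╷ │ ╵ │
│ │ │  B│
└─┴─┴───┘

Counting corner cells (2 non-opposite passages):
Total corners: 5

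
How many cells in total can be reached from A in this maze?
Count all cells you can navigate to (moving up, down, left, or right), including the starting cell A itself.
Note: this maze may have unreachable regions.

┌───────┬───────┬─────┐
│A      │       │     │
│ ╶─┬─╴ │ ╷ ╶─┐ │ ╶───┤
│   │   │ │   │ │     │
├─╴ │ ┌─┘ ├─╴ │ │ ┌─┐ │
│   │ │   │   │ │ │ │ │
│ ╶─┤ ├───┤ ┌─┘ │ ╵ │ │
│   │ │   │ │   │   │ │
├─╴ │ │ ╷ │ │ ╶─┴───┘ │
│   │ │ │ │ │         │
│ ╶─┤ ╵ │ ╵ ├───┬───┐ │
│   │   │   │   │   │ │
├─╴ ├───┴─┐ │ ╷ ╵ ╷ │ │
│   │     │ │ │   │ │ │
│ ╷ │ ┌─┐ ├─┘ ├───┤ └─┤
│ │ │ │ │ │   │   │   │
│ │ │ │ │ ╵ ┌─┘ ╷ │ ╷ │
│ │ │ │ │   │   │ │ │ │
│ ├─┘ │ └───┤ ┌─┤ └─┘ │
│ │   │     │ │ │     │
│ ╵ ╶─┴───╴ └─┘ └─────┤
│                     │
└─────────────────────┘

Using BFS/flood-fill to find all reachable cells from A:
Maze size: 11 × 11 = 121 total cells
All cells are reachable — the maze is fully connected.
Reachable cells: 121

Reachable region (· marks reachable cells):

┌───────┬───────┬─────┐
│A · · ·│· · · ·│· · ·│
│ ╶─┬─╴ │ ╷ ╶─┐ │ ╶───┤
│· ·│· ·│·│· ·│·│· · ·│
├─╴ │ ┌─┘ ├─╴ │ │ ┌─┐ │
│· ·│·│· ·│· ·│·│·│·│·│
│ ╶─┤ ├───┤ ┌─┘ │ ╵ │ │
│· ·│·│· ·│·│· ·│· ·│·│
├─╴ │ │ ╷ │ │ ╶─┴───┘ │
│· ·│·│·│·│·│· · · · ·│
│ ╶─┤ ╵ │ ╵ ├───┬───┐ │
│· ·│· ·│· ·│· ·│· ·│·│
├─╴ ├───┴─┐ │ ╷ ╵ ╷ │ │
│· ·│· · ·│·│·│· ·│·│·│
│ ╷ │ ┌─┐ ├─┘ ├───┤ └─┤
│·│·│·│·│·│· ·│· ·│· ·│
│ │ │ │ │ ╵ ┌─┘ ╷ │ ╷ │
│·│·│·│·│· ·│· ·│·│·│·│
│ ├─┘ │ └───┤ ┌─┤ └─┘ │
│·│· ·│· · ·│·│·│· · ·│
│ ╵ ╶─┴───╴ └─┘ └─────┤
│· · · · · · · · · · ·│
└─────────────────────┘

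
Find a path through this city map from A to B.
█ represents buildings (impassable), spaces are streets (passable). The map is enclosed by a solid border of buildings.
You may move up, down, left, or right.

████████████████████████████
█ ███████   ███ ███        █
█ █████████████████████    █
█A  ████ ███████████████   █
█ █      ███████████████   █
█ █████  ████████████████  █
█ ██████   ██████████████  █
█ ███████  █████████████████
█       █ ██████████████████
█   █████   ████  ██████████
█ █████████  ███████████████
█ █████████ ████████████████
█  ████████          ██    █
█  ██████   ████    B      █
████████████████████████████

Finding the shortest path from A to B:
Movement: cardinal only
Path length: 29 steps
Directions: right → right → down → right → right → right → right → down → right → down → right → down → down → down → right → right → down → down → down → right → right → right → right → right → down → right → right → right → right

Solution:

████████████████████████████
█ ███████   ███ ███        █
█ █████████████████████    █
█A→↓████ ███████████████   █
█ █↳→→→↓ ███████████████   █
█ █████↳↓████████████████  █
█ ██████↳↓ ██████████████  █
█ ███████↓ █████████████████
█       █↓██████████████████
█   █████↳→↓████  ██████████
█ █████████↓ ███████████████
█ █████████↓████████████████
█  ████████↳→→→→↓    ██    █
█  ██████   ████↳→→→B      █
████████████████████████████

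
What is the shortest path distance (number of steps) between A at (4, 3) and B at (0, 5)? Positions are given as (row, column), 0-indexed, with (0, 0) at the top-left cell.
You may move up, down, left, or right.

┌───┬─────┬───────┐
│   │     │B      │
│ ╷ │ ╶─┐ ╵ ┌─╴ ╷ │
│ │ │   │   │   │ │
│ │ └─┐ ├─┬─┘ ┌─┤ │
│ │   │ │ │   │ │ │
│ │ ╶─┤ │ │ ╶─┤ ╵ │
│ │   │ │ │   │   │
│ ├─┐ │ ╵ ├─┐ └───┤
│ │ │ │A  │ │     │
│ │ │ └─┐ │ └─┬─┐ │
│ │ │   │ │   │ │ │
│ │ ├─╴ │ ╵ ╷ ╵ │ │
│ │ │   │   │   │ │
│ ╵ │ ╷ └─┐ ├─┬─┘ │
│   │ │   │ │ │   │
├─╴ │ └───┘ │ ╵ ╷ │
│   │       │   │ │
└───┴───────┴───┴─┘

Finding path from (4, 3) to (0, 5):
Path: (4,3) → (3,3) → (2,3) → (1,3) → (1,2) → (0,2) → (0,3) → (0,4) → (1,4) → (1,5) → (0,5)
Distance: 10 steps

Solution:

┌───┬─────┬───────┐
│   │↱ → ↓│B      │
│ ╷ │ ╶─┐ ╵ ┌─╴ ╷ │
│ │ │↑ ↰│↳ ↑│   │ │
│ │ └─┐ ├─┬─┘ ┌─┤ │
│ │   │↑│ │   │ │ │
│ │ ╶─┤ │ │ ╶─┤ ╵ │
│ │   │↑│ │   │   │
│ ├─┐ │ ╵ ├─┐ └───┤
│ │ │ │A  │ │     │
│ │ │ └─┐ │ └─┬─┐ │
│ │ │   │ │   │ │ │
│ │ ├─╴ │ ╵ ╷ ╵ │ │
│ │ │   │   │   │ │
│ ╵ │ ╷ └─┐ ├─┬─┘ │
│   │ │   │ │ │   │
├─╴ │ └───┘ │ ╵ ╷ │
│   │       │   │ │
└───┴───────┴───┴─┘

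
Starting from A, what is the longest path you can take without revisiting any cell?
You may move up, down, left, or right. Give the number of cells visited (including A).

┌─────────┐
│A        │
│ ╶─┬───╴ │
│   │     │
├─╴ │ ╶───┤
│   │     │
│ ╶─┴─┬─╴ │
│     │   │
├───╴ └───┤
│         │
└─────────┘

Finding longest simple path using DFS:
Start: (0, 0)
Longest path visits 13 cells
Path: A → right → right → right → right → down → left → left → down → right → right → down → left

Solution:

┌─────────┐
│A → → → ↓│
│ ╶─┬───╴ │
│   │↓ ← ↲│
├─╴ │ ╶───┤
│   │↳ → ↓│
│ ╶─┴─┬─╴ │
│     │B ↲│
├───╴ └───┤
│         │
└─────────┘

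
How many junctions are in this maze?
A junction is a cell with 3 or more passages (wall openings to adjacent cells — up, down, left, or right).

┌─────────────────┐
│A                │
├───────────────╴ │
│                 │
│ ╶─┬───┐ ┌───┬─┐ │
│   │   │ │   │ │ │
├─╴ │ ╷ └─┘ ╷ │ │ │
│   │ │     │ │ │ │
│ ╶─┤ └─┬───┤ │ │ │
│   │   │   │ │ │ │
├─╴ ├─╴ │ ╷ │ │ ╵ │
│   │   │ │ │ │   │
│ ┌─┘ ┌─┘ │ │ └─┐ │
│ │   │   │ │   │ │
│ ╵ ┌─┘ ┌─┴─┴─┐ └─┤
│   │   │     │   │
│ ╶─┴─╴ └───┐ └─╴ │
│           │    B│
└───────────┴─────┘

Checking each cell for number of passages:

Junctions found (3+ passages):
  (1, 4): 3 passages
  (1, 8): 3 passages
  (5, 8): 3 passages
  (7, 0): 3 passages
  (7, 3): 3 passages
  (8, 3): 3 passages
Total junctions: 6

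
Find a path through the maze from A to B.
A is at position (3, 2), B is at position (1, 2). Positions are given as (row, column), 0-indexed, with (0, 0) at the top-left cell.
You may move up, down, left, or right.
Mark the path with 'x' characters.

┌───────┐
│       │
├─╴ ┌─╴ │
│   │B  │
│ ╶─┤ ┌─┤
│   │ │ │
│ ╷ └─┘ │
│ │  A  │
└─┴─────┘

Finding the shortest path from (3, 2) to (1, 2):
Path length: 10 steps
Directions: left → up → left → up → right → up → right → right → down → left

Solution:

┌───────┐
│  x x x│
├─╴ ┌─╴ │
│x x│B x│
│ ╶─┤ ┌─┤
│x x│ │ │
│ ╷ └─┘ │
│ │x A  │
└─┴─────┘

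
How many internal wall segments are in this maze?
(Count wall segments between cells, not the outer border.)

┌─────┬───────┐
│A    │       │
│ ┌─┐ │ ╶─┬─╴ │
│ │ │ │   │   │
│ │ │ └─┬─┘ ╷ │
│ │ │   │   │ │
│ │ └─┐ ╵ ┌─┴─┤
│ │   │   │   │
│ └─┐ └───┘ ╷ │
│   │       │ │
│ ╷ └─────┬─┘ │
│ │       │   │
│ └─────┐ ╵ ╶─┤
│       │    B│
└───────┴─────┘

Counting internal wall segments:
Total internal walls: 36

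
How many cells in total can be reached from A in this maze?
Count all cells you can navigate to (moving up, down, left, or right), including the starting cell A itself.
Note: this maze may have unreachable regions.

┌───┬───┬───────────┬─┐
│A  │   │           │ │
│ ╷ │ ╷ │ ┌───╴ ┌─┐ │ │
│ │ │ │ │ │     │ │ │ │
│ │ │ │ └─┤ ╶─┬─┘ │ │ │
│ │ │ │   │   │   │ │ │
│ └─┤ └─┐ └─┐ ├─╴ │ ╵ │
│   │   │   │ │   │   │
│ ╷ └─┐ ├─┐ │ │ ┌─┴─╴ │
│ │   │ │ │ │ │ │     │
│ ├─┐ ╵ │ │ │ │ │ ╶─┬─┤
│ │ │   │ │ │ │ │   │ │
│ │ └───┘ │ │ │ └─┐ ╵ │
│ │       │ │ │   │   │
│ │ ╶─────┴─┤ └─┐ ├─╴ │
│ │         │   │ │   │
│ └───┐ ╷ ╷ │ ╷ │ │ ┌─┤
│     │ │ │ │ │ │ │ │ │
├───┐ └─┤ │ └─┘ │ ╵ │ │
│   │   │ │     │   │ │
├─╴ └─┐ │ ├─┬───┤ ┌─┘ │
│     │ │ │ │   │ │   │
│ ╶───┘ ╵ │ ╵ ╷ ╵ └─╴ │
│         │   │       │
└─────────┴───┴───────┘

Using BFS/flood-fill to find all reachable cells from A:
Maze size: 12 × 11 = 132 total cells
All cells are reachable — the maze is fully connected.
Reachable cells: 132

Reachable region (· marks reachable cells):

┌───┬───┬───────────┬─┐
│A ·│· ·│· · · · · ·│·│
│ ╷ │ ╷ │ ┌───╴ ┌─┐ │ │
│·│·│·│·│·│· · ·│·│·│·│
│ │ │ │ └─┤ ╶─┬─┘ │ │ │
│·│·│·│· ·│· ·│· ·│·│·│
│ └─┤ └─┐ └─┐ ├─╴ │ ╵ │
│· ·│· ·│· ·│·│· ·│· ·│
│ ╷ └─┐ ├─┐ │ │ ┌─┴─╴ │
│·│· ·│·│·│·│·│·│· · ·│
│ ├─┐ ╵ │ │ │ │ │ ╶─┬─┤
│·│·│· ·│·│·│·│·│· ·│·│
│ │ └───┘ │ │ │ └─┐ ╵ │
│·│· · · ·│·│·│· ·│· ·│
│ │ ╶─────┴─┤ └─┐ ├─╴ │
│·│· · · · ·│· ·│·│· ·│
│ └───┐ ╷ ╷ │ ╷ │ │ ┌─┤
│· · ·│·│·│·│·│·│·│·│·│
├───┐ └─┤ │ └─┘ │ ╵ │ │
│· ·│· ·│·│· · ·│· ·│·│
├─╴ └─┐ │ ├─┬───┤ ┌─┘ │
│· · ·│·│·│·│· ·│·│· ·│
│ ╶───┘ ╵ │ ╵ ╷ ╵ └─╴ │
│· · · · ·│· ·│· · · ·│
└─────────┴───┴───────┘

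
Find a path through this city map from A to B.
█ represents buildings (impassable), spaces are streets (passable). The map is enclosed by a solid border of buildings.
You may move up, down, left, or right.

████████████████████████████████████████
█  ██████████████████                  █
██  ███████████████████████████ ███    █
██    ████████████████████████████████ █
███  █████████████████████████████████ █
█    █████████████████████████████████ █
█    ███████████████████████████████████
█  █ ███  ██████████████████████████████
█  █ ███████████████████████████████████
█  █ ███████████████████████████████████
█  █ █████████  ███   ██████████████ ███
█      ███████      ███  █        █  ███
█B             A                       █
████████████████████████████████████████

Finding the shortest path from A to B:
Movement: cardinal only
Path length: 14 steps
Directions: left → left → left → left → left → left → left → left → left → left → left → left → left → left

Solution:

████████████████████████████████████████
█  ██████████████████                  █
██  ███████████████████████████ ███    █
██    ████████████████████████████████ █
███  █████████████████████████████████ █
█    █████████████████████████████████ █
█    ███████████████████████████████████
█  █ ███  ██████████████████████████████
█  █ ███████████████████████████████████
█  █ ███████████████████████████████████
█  █ █████████  ███   ██████████████ ███
█      ███████      ███  █        █  ███
█B←←←←←←←←←←←←←A                       █
████████████████████████████████████████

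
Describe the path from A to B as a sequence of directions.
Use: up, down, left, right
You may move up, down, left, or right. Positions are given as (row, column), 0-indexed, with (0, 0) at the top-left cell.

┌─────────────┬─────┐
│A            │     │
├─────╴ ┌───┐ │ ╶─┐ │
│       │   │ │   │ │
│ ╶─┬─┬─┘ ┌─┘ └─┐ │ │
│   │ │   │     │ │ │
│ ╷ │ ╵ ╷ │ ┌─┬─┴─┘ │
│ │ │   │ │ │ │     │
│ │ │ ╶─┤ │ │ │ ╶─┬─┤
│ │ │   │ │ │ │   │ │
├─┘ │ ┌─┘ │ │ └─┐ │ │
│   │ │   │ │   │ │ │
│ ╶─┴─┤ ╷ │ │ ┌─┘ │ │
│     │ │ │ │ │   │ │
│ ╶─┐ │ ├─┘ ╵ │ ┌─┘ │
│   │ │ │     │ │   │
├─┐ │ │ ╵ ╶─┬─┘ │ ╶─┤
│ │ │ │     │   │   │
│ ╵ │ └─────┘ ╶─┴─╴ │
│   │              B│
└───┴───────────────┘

Finding the path and converting it to directions:
Path through cells: (0,0) → (0,1) → (0,2) → (0,3) → (1,3) → (1,2) → (1,1) → (1,0) → (2,0) → (2,1) → (3,1) → (4,1) → (5,1) → (5,0) → (6,0) → (6,1) → (6,2) → (7,2) → (8,2) → (9,2) → (9,3) → (9,4) → (9,5) → (9,6) → (9,7) → (9,8) → (9,9)
Directions: right, right, right, down, left, left, left, down, right, down, down, down, left, down, right, right, down, down, down, right, right, right, right, right, right, right

Solution:

┌─────────────┬─────┐
│A → → ↓      │     │
├─────╴ ┌───┐ │ ╶─┐ │
│↓ ← ← ↲│   │ │   │ │
│ ╶─┬─┬─┘ ┌─┘ └─┐ │ │
│↳ ↓│ │   │     │ │ │
│ ╷ │ ╵ ╷ │ ┌─┬─┴─┘ │
│ │↓│   │ │ │ │     │
│ │ │ ╶─┤ │ │ │ ╶─┬─┤
│ │↓│   │ │ │ │   │ │
├─┘ │ ┌─┘ │ │ └─┐ │ │
│↓ ↲│ │   │ │   │ │ │
│ ╶─┴─┤ ╷ │ │ ┌─┘ │ │
│↳ → ↓│ │ │ │ │   │ │
│ ╶─┐ │ ├─┘ ╵ │ ┌─┘ │
│   │↓│ │     │ │   │
├─┐ │ │ ╵ ╶─┬─┘ │ ╶─┤
│ │ │↓│     │   │   │
│ ╵ │ └─────┘ ╶─┴─╴ │
│   │↳ → → → → → → B│
└───┴───────────────┘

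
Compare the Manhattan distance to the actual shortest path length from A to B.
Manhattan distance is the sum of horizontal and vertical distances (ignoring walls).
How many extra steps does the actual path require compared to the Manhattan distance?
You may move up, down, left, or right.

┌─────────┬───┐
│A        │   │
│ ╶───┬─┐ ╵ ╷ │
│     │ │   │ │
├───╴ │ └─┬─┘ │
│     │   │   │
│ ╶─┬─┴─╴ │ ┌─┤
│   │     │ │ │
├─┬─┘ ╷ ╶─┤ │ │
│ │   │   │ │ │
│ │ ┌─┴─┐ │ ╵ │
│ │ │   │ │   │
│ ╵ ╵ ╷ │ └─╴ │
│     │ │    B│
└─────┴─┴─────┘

Manhattan distance: |6 - 0| + |6 - 0| = 12
Actual path length: 16
Extra steps: 16 - 12 = 4

Solution:

┌─────────┬───┐
│A → → → ↓│↱ ↓│
│ ╶───┬─┐ ╵ ╷ │
│     │ │↳ ↑│↓│
├───╴ │ └─┬─┘ │
│     │   │↓ ↲│
│ ╶─┬─┴─╴ │ ┌─┤
│   │     │↓│ │
├─┬─┘ ╷ ╶─┤ │ │
│ │   │   │↓│ │
│ │ ┌─┴─┐ │ ╵ │
│ │ │   │ │↳ ↓│
│ ╵ ╵ ╷ │ └─╴ │
│     │ │    B│
└─────┴─┴─────┘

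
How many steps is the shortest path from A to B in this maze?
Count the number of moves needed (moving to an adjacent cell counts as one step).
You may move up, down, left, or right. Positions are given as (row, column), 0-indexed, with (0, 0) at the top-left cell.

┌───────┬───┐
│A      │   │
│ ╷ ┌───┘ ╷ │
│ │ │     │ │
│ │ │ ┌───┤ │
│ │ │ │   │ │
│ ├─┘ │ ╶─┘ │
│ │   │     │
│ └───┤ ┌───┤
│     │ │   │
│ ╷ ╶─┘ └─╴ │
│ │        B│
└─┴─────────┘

Using BFS to find shortest path:
Start: (0, 0), End: (5, 5)
Path found:
(0,0) → (1,0) → (2,0) → (3,0) → (4,0) → (4,1) → (5,1) → (5,2) → (5,3) → (5,4) → (5,5)
Number of steps: 10

Solution:

┌───────┬───┐
│A      │   │
│ ╷ ┌───┘ ╷ │
│↓│ │     │ │
│ │ │ ┌───┤ │
│↓│ │ │   │ │
│ ├─┘ │ ╶─┘ │
│↓│   │     │
│ └───┤ ┌───┤
│↳ ↓  │ │   │
│ ╷ ╶─┘ └─╴ │
│ │↳ → → → B│
└─┴─────────┘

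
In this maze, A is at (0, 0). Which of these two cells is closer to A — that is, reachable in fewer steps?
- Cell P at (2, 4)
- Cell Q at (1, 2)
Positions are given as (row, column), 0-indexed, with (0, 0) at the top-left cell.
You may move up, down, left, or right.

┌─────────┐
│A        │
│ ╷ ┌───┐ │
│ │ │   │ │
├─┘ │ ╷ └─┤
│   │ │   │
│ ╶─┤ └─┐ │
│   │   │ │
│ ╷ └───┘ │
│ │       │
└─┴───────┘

Shortest path A → P at (2, 4): 12 steps
Shortest path A → Q at (1, 2): 15 steps

P is closer (12 steps vs 15 steps).

Path to P:

┌─────────┐
│A ↓      │
│ ╷ ┌───┐ │
│ │↓│   │ │
├─┘ │ ╷ └─┤
│↓ ↲│ │  P│
│ ╶─┤ └─┐ │
│↳ ↓│   │↑│
│ ╷ └───┘ │
│ │↳ → → ↑│
└─┴───────┘

Path to Q:

┌─────────┐
│A ↓      │
│ ╷ ┌───┐ │
│ │↓│Q ↰│ │
├─┘ │ ╷ └─┤
│↓ ↲│ │↑ ↰│
│ ╶─┤ └─┐ │
│↳ ↓│   │↑│
│ ╷ └───┘ │
│ │↳ → → ↑│
└─┴───────┘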